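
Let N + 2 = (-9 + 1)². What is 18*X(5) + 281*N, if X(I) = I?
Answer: 17512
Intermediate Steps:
N = 62 (N = -2 + (-9 + 1)² = -2 + (-8)² = -2 + 64 = 62)
18*X(5) + 281*N = 18*5 + 281*62 = 90 + 17422 = 17512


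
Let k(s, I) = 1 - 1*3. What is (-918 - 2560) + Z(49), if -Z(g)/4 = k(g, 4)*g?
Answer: -3086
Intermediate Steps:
k(s, I) = -2 (k(s, I) = 1 - 3 = -2)
Z(g) = 8*g (Z(g) = -(-8)*g = 8*g)
(-918 - 2560) + Z(49) = (-918 - 2560) + 8*49 = -3478 + 392 = -3086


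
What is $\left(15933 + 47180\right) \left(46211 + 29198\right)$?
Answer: $4759288217$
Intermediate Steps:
$\left(15933 + 47180\right) \left(46211 + 29198\right) = 63113 \cdot 75409 = 4759288217$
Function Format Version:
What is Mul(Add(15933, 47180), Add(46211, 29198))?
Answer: 4759288217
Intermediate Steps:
Mul(Add(15933, 47180), Add(46211, 29198)) = Mul(63113, 75409) = 4759288217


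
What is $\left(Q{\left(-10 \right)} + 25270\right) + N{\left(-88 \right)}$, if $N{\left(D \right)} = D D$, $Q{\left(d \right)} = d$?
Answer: $33004$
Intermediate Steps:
$N{\left(D \right)} = D^{2}$
$\left(Q{\left(-10 \right)} + 25270\right) + N{\left(-88 \right)} = \left(-10 + 25270\right) + \left(-88\right)^{2} = 25260 + 7744 = 33004$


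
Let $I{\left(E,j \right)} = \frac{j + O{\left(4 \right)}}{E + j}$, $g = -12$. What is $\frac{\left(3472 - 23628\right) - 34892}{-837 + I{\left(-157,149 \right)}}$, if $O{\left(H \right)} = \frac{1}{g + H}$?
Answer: $\frac{3523072}{54759} \approx 64.338$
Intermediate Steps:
$O{\left(H \right)} = \frac{1}{-12 + H}$
$I{\left(E,j \right)} = \frac{- \frac{1}{8} + j}{E + j}$ ($I{\left(E,j \right)} = \frac{j + \frac{1}{-12 + 4}}{E + j} = \frac{j + \frac{1}{-8}}{E + j} = \frac{j - \frac{1}{8}}{E + j} = \frac{- \frac{1}{8} + j}{E + j}$)
$\frac{\left(3472 - 23628\right) - 34892}{-837 + I{\left(-157,149 \right)}} = \frac{\left(3472 - 23628\right) - 34892}{-837 + \frac{- \frac{1}{8} + 149}{-157 + 149}} = \frac{\left(3472 - 23628\right) - 34892}{-837 + \frac{1}{-8} \cdot \frac{1191}{8}} = \frac{-20156 - 34892}{-837 - \frac{1191}{64}} = - \frac{55048}{-837 - \frac{1191}{64}} = - \frac{55048}{- \frac{54759}{64}} = \left(-55048\right) \left(- \frac{64}{54759}\right) = \frac{3523072}{54759}$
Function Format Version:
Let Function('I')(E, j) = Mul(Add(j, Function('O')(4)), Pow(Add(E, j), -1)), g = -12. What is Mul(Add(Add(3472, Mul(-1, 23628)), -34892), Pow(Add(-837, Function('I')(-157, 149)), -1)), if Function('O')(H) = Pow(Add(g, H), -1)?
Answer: Rational(3523072, 54759) ≈ 64.338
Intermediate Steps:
Function('O')(H) = Pow(Add(-12, H), -1)
Function('I')(E, j) = Mul(Pow(Add(E, j), -1), Add(Rational(-1, 8), j)) (Function('I')(E, j) = Mul(Add(j, Pow(Add(-12, 4), -1)), Pow(Add(E, j), -1)) = Mul(Add(j, Pow(-8, -1)), Pow(Add(E, j), -1)) = Mul(Add(j, Rational(-1, 8)), Pow(Add(E, j), -1)) = Mul(Add(Rational(-1, 8), j), Pow(Add(E, j), -1)) = Mul(Pow(Add(E, j), -1), Add(Rational(-1, 8), j)))
Mul(Add(Add(3472, Mul(-1, 23628)), -34892), Pow(Add(-837, Function('I')(-157, 149)), -1)) = Mul(Add(Add(3472, Mul(-1, 23628)), -34892), Pow(Add(-837, Mul(Pow(Add(-157, 149), -1), Add(Rational(-1, 8), 149))), -1)) = Mul(Add(Add(3472, -23628), -34892), Pow(Add(-837, Mul(Pow(-8, -1), Rational(1191, 8))), -1)) = Mul(Add(-20156, -34892), Pow(Add(-837, Mul(Rational(-1, 8), Rational(1191, 8))), -1)) = Mul(-55048, Pow(Add(-837, Rational(-1191, 64)), -1)) = Mul(-55048, Pow(Rational(-54759, 64), -1)) = Mul(-55048, Rational(-64, 54759)) = Rational(3523072, 54759)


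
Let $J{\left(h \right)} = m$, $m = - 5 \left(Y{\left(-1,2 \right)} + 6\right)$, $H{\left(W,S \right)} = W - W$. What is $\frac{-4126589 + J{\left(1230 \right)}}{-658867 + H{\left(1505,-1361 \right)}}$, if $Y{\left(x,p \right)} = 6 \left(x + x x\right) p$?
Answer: $\frac{4126619}{658867} \approx 6.2632$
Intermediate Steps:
$H{\left(W,S \right)} = 0$
$Y{\left(x,p \right)} = p \left(6 x + 6 x^{2}\right)$ ($Y{\left(x,p \right)} = 6 \left(x + x^{2}\right) p = \left(6 x + 6 x^{2}\right) p = p \left(6 x + 6 x^{2}\right)$)
$m = -30$ ($m = - 5 \left(6 \cdot 2 \left(-1\right) \left(1 - 1\right) + 6\right) = - 5 \left(6 \cdot 2 \left(-1\right) 0 + 6\right) = - 5 \left(0 + 6\right) = \left(-5\right) 6 = -30$)
$J{\left(h \right)} = -30$
$\frac{-4126589 + J{\left(1230 \right)}}{-658867 + H{\left(1505,-1361 \right)}} = \frac{-4126589 - 30}{-658867 + 0} = - \frac{4126619}{-658867} = \left(-4126619\right) \left(- \frac{1}{658867}\right) = \frac{4126619}{658867}$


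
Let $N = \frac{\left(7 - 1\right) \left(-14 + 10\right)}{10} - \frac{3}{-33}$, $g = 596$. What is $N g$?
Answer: $- \frac{75692}{55} \approx -1376.2$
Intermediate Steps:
$N = - \frac{127}{55}$ ($N = 6 \left(-4\right) \frac{1}{10} - - \frac{1}{11} = \left(-24\right) \frac{1}{10} + \frac{1}{11} = - \frac{12}{5} + \frac{1}{11} = - \frac{127}{55} \approx -2.3091$)
$N g = \left(- \frac{127}{55}\right) 596 = - \frac{75692}{55}$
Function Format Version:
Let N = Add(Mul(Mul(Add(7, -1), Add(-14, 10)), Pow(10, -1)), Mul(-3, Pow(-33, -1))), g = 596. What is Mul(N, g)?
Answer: Rational(-75692, 55) ≈ -1376.2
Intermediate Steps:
N = Rational(-127, 55) (N = Add(Mul(Mul(6, -4), Rational(1, 10)), Mul(-3, Rational(-1, 33))) = Add(Mul(-24, Rational(1, 10)), Rational(1, 11)) = Add(Rational(-12, 5), Rational(1, 11)) = Rational(-127, 55) ≈ -2.3091)
Mul(N, g) = Mul(Rational(-127, 55), 596) = Rational(-75692, 55)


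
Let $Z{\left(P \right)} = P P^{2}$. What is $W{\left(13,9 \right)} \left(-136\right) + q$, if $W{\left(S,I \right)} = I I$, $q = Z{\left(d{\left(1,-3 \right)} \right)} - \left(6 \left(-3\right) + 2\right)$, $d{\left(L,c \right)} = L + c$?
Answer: $-11008$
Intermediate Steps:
$Z{\left(P \right)} = P^{3}$
$q = 8$ ($q = \left(1 - 3\right)^{3} - \left(6 \left(-3\right) + 2\right) = \left(-2\right)^{3} - \left(-18 + 2\right) = -8 - -16 = -8 + 16 = 8$)
$W{\left(S,I \right)} = I^{2}$
$W{\left(13,9 \right)} \left(-136\right) + q = 9^{2} \left(-136\right) + 8 = 81 \left(-136\right) + 8 = -11016 + 8 = -11008$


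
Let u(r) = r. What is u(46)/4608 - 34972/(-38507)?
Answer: 11637307/12674304 ≈ 0.91818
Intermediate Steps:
u(46)/4608 - 34972/(-38507) = 46/4608 - 34972/(-38507) = 46*(1/4608) - 34972*(-1/38507) = 23/2304 + 4996/5501 = 11637307/12674304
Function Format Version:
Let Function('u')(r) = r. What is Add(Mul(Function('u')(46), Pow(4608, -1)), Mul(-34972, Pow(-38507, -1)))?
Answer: Rational(11637307, 12674304) ≈ 0.91818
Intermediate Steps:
Add(Mul(Function('u')(46), Pow(4608, -1)), Mul(-34972, Pow(-38507, -1))) = Add(Mul(46, Pow(4608, -1)), Mul(-34972, Pow(-38507, -1))) = Add(Mul(46, Rational(1, 4608)), Mul(-34972, Rational(-1, 38507))) = Add(Rational(23, 2304), Rational(4996, 5501)) = Rational(11637307, 12674304)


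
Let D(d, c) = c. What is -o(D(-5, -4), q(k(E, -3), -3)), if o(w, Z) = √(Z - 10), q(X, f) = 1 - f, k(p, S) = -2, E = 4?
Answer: -I*√6 ≈ -2.4495*I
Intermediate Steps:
o(w, Z) = √(-10 + Z)
-o(D(-5, -4), q(k(E, -3), -3)) = -√(-10 + (1 - 1*(-3))) = -√(-10 + (1 + 3)) = -√(-10 + 4) = -√(-6) = -I*√6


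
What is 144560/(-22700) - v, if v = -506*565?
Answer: 324477922/1135 ≈ 2.8588e+5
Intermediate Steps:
v = -285890
144560/(-22700) - v = 144560/(-22700) - 1*(-285890) = 144560*(-1/22700) + 285890 = -7228/1135 + 285890 = 324477922/1135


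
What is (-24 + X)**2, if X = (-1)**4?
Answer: 529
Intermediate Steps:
X = 1
(-24 + X)**2 = (-24 + 1)**2 = (-23)**2 = 529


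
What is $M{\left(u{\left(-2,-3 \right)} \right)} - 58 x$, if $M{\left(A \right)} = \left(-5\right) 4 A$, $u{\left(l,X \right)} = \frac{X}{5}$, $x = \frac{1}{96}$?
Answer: $\frac{547}{48} \approx 11.396$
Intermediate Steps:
$x = \frac{1}{96} \approx 0.010417$
$u{\left(l,X \right)} = \frac{X}{5}$ ($u{\left(l,X \right)} = X \frac{1}{5} = \frac{X}{5}$)
$M{\left(A \right)} = - 20 A$
$M{\left(u{\left(-2,-3 \right)} \right)} - 58 x = - 20 \cdot \frac{1}{5} \left(-3\right) - \frac{29}{48} = \left(-20\right) \left(- \frac{3}{5}\right) - \frac{29}{48} = 12 - \frac{29}{48} = \frac{547}{48}$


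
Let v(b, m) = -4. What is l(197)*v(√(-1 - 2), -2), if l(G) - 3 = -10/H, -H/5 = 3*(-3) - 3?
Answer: -34/3 ≈ -11.333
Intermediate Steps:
H = 60 (H = -5*(3*(-3) - 3) = -5*(-9 - 3) = -5*(-12) = 60)
l(G) = 17/6 (l(G) = 3 - 10/60 = 3 - 10*1/60 = 3 - ⅙ = 17/6)
l(197)*v(√(-1 - 2), -2) = (17/6)*(-4) = -34/3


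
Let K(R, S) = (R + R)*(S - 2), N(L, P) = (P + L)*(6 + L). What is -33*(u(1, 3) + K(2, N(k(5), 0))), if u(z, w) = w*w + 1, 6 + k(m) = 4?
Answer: 990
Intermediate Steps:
k(m) = -2 (k(m) = -6 + 4 = -2)
N(L, P) = (6 + L)*(L + P) (N(L, P) = (L + P)*(6 + L) = (6 + L)*(L + P))
u(z, w) = 1 + w**2 (u(z, w) = w**2 + 1 = 1 + w**2)
K(R, S) = 2*R*(-2 + S) (K(R, S) = (2*R)*(-2 + S) = 2*R*(-2 + S))
-33*(u(1, 3) + K(2, N(k(5), 0))) = -33*((1 + 3**2) + 2*2*(-2 + ((-2)**2 + 6*(-2) + 6*0 - 2*0))) = -33*((1 + 9) + 2*2*(-2 + (4 - 12 + 0 + 0))) = -33*(10 + 2*2*(-2 - 8)) = -33*(10 + 2*2*(-10)) = -33*(10 - 40) = -33*(-30) = 990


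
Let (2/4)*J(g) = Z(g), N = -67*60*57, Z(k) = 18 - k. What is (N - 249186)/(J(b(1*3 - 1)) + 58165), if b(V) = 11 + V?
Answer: -478326/58175 ≈ -8.2222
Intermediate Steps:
N = -229140 (N = -4020*57 = -229140)
J(g) = 36 - 2*g (J(g) = 2*(18 - g) = 36 - 2*g)
(N - 249186)/(J(b(1*3 - 1)) + 58165) = (-229140 - 249186)/((36 - 2*(11 + (1*3 - 1))) + 58165) = -478326/((36 - 2*(11 + (3 - 1))) + 58165) = -478326/((36 - 2*(11 + 2)) + 58165) = -478326/((36 - 2*13) + 58165) = -478326/((36 - 26) + 58165) = -478326/(10 + 58165) = -478326/58175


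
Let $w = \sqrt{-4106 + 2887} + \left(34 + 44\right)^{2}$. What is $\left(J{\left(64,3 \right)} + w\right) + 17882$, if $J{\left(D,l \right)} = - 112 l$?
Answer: $23630 + i \sqrt{1219} \approx 23630.0 + 34.914 i$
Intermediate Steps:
$w = 6084 + i \sqrt{1219}$ ($w = \sqrt{-1219} + 78^{2} = i \sqrt{1219} + 6084 = 6084 + i \sqrt{1219} \approx 6084.0 + 34.914 i$)
$\left(J{\left(64,3 \right)} + w\right) + 17882 = \left(\left(-112\right) 3 + \left(6084 + i \sqrt{1219}\right)\right) + 17882 = \left(-336 + \left(6084 + i \sqrt{1219}\right)\right) + 17882 = \left(5748 + i \sqrt{1219}\right) + 17882 = 23630 + i \sqrt{1219}$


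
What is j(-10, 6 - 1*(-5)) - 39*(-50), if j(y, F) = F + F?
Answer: 1972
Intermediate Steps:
j(y, F) = 2*F
j(-10, 6 - 1*(-5)) - 39*(-50) = 2*(6 - 1*(-5)) - 39*(-50) = 2*(6 + 5) + 1950 = 2*11 + 1950 = 22 + 1950 = 1972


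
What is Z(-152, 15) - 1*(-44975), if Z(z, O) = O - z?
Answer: 45142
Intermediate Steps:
Z(-152, 15) - 1*(-44975) = (15 - 1*(-152)) - 1*(-44975) = (15 + 152) + 44975 = 167 + 44975 = 45142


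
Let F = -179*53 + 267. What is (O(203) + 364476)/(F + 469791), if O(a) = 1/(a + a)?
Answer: 147977257/186991826 ≈ 0.79136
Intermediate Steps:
O(a) = 1/(2*a)
F = -9220 (F = -9487 + 267 = -9220)
(O(203) + 364476)/(F + 469791) = ((1/2)/203 + 364476)/(-9220 + 469791) = ((1/2)*(1/203) + 364476)/460571 = (1/406 + 364476)*(1/460571) = (147977257/406)*(1/460571) = 147977257/186991826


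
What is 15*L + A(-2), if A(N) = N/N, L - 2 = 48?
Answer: 751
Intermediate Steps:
L = 50 (L = 2 + 48 = 50)
A(N) = 1
15*L + A(-2) = 15*50 + 1 = 750 + 1 = 751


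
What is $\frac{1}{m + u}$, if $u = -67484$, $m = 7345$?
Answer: $- \frac{1}{60139} \approx -1.6628 \cdot 10^{-5}$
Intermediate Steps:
$\frac{1}{m + u} = \frac{1}{7345 - 67484} = \frac{1}{-60139} = - \frac{1}{60139}$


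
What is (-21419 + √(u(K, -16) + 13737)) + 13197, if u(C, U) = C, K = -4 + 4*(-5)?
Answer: -8222 + √13713 ≈ -8104.9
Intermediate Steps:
K = -24 (K = -4 - 20 = -24)
(-21419 + √(u(K, -16) + 13737)) + 13197 = (-21419 + √(-24 + 13737)) + 13197 = (-21419 + √13713) + 13197 = -8222 + √13713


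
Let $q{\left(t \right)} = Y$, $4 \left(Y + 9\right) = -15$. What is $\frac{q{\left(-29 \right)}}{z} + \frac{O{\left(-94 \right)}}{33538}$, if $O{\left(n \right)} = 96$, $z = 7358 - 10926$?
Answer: $\frac{1540275}{239327168} \approx 0.0064359$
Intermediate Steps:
$Y = - \frac{51}{4}$ ($Y = -9 + \frac{1}{4} \left(-15\right) = -9 - \frac{15}{4} = - \frac{51}{4} \approx -12.75$)
$q{\left(t \right)} = - \frac{51}{4}$
$z = -3568$
$\frac{q{\left(-29 \right)}}{z} + \frac{O{\left(-94 \right)}}{33538} = - \frac{51}{4 \left(-3568\right)} + \frac{96}{33538} = \left(- \frac{51}{4}\right) \left(- \frac{1}{3568}\right) + 96 \cdot \frac{1}{33538} = \frac{51}{14272} + \frac{48}{16769} = \frac{1540275}{239327168}$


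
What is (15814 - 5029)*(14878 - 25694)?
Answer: -116650560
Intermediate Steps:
(15814 - 5029)*(14878 - 25694) = 10785*(-10816) = -116650560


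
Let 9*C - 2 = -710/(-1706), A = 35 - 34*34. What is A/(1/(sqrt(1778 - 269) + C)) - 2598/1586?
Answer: -204678284/676429 - 1121*sqrt(1509) ≈ -43849.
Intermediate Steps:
A = -1121 (A = 35 - 1156 = -1121)
C = 229/853 (C = 2/9 + (-710/(-1706))/9 = 2/9 + (-710*(-1/1706))/9 = 2/9 + (1/9)*(355/853) = 2/9 + 355/7677 = 229/853 ≈ 0.26846)
A/(1/(sqrt(1778 - 269) + C)) - 2598/1586 = -(256709/853 + 1121*sqrt(1778 - 269)) - 2598/1586 = -(256709/853 + 1121*sqrt(1509)) - 2598*1/1586 = -(256709/853 + 1121*sqrt(1509)) - 1299/793 = -1121*(229/853 + sqrt(1509)) - 1299/793 = (-256709/853 - 1121*sqrt(1509)) - 1299/793 = -204678284/676429 - 1121*sqrt(1509)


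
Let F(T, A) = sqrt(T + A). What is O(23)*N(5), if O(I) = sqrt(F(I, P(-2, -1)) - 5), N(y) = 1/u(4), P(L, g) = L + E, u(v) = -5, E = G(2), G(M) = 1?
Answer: -I*sqrt(5 - sqrt(22))/5 ≈ -0.11128*I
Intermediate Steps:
E = 1
P(L, g) = 1 + L (P(L, g) = L + 1 = 1 + L)
F(T, A) = sqrt(A + T)
N(y) = -1/5 (N(y) = 1/(-5) = -1/5)
O(I) = sqrt(-5 + sqrt(-1 + I)) (O(I) = sqrt(sqrt((1 - 2) + I) - 5) = sqrt(sqrt(-1 + I) - 5) = sqrt(-5 + sqrt(-1 + I)))
O(23)*N(5) = sqrt(-5 + sqrt(-1 + 23))*(-1/5) = sqrt(-5 + sqrt(22))*(-1/5) = -sqrt(-5 + sqrt(22))/5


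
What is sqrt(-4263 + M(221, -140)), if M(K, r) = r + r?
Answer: I*sqrt(4543) ≈ 67.402*I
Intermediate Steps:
M(K, r) = 2*r
sqrt(-4263 + M(221, -140)) = sqrt(-4263 + 2*(-140)) = sqrt(-4263 - 280) = sqrt(-4543) = I*sqrt(4543)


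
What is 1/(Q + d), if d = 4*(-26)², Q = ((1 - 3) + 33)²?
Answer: 1/3665 ≈ 0.00027285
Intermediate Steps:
Q = 961 (Q = (-2 + 33)² = 31² = 961)
d = 2704 (d = 4*676 = 2704)
1/(Q + d) = 1/(961 + 2704) = 1/3665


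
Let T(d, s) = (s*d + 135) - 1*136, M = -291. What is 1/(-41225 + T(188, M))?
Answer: -1/95934 ≈ -1.0424e-5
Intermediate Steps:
T(d, s) = -1 + d*s (T(d, s) = (d*s + 135) - 136 = (135 + d*s) - 136 = -1 + d*s)
1/(-41225 + T(188, M)) = 1/(-41225 + (-1 + 188*(-291))) = 1/(-41225 + (-1 - 54708)) = 1/(-41225 - 54709) = 1/(-95934) = -1/95934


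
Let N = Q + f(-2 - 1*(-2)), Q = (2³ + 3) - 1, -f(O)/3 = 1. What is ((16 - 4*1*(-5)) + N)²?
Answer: 1849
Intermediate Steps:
f(O) = -3 (f(O) = -3*1 = -3)
Q = 10 (Q = (8 + 3) - 1 = 11 - 1 = 10)
N = 7 (N = 10 - 3 = 7)
((16 - 4*1*(-5)) + N)² = ((16 - 4*1*(-5)) + 7)² = ((16 - 4*(-5)) + 7)² = ((16 - 1*(-20)) + 7)² = ((16 + 20) + 7)² = (36 + 7)² = 43² = 1849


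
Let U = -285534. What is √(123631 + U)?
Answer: I*√161903 ≈ 402.37*I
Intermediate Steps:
√(123631 + U) = √(123631 - 285534) = √(-161903) = I*√161903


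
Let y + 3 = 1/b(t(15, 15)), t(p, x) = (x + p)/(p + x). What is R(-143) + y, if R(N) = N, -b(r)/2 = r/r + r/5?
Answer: -1757/12 ≈ -146.42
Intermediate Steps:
t(p, x) = 1 (t(p, x) = (p + x)/(p + x) = 1)
b(r) = -2 - 2*r/5 (b(r) = -2*(r/r + r/5) = -2*(1 + r*(1/5)) = -2*(1 + r/5) = -2 - 2*r/5)
y = -41/12 (y = -3 + 1/(-2 - 2/5*1) = -3 + 1/(-2 - 2/5) = -3 + 1/(-12/5) = -3 - 5/12 = -41/12 ≈ -3.4167)
R(-143) + y = -143 - 41/12 = -1757/12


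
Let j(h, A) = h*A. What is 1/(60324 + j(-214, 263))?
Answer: 1/4042 ≈ 0.00024740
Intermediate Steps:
j(h, A) = A*h
1/(60324 + j(-214, 263)) = 1/(60324 + 263*(-214)) = 1/(60324 - 56282) = 1/4042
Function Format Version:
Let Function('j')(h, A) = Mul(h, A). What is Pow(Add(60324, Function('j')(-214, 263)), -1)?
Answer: Rational(1, 4042) ≈ 0.00024740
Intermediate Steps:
Function('j')(h, A) = Mul(A, h)
Pow(Add(60324, Function('j')(-214, 263)), -1) = Pow(Add(60324, Mul(263, -214)), -1) = Pow(Add(60324, -56282), -1) = Pow(4042, -1) = Rational(1, 4042)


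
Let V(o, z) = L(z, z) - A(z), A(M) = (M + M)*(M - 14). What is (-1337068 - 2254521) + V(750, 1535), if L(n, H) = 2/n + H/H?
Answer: -12680724028/1535 ≈ -8.2611e+6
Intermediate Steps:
A(M) = 2*M*(-14 + M) (A(M) = (2*M)*(-14 + M) = 2*M*(-14 + M))
L(n, H) = 1 + 2/n (L(n, H) = 2/n + 1 = 1 + 2/n)
V(o, z) = (2 + z)/z - 2*z*(-14 + z)
(-1337068 - 2254521) + V(750, 1535) = (-1337068 - 2254521) + (2 + 1535 + 2*1535²*(14 - 1*1535))/1535 = -3591589 + (2 + 1535 + 2*2356225*(14 - 1535))/1535 = -3591589 + (2 + 1535 + 2*2356225*(-1521))/1535 = -3591589 + (2 + 1535 - 7167636450)/1535 = -3591589 + (1/1535)*(-7167634913) = -3591589 - 7167634913/1535 = -12680724028/1535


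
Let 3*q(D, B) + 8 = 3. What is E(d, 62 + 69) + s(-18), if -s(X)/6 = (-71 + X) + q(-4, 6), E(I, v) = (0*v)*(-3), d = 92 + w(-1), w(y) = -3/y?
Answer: 544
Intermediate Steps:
q(D, B) = -5/3 (q(D, B) = -8/3 + (⅓)*3 = -8/3 + 1 = -5/3)
d = 95 (d = 92 - 3/(-1) = 92 - 3*(-1) = 92 + 3 = 95)
E(I, v) = 0 (E(I, v) = 0*(-3) = 0)
s(X) = 436 - 6*X (s(X) = -6*((-71 + X) - 5/3) = -6*(-218/3 + X) = 436 - 6*X)
E(d, 62 + 69) + s(-18) = 0 + (436 - 6*(-18)) = 0 + (436 + 108) = 0 + 544 = 544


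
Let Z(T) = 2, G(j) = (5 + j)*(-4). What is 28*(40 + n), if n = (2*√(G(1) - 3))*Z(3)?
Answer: 1120 + 336*I*√3 ≈ 1120.0 + 581.97*I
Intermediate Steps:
G(j) = -20 - 4*j
n = 12*I*√3 (n = (2*√((-20 - 4*1) - 3))*2 = (2*√((-20 - 4) - 3))*2 = (2*√(-24 - 3))*2 = (2*√(-27))*2 = (2*(3*I*√3))*2 = (6*I*√3)*2 = 12*I*√3 ≈ 20.785*I)
28*(40 + n) = 28*(40 + 12*I*√3) = 1120 + 336*I*√3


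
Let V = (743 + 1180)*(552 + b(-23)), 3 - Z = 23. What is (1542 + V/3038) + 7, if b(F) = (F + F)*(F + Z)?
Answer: 4785526/1519 ≈ 3150.4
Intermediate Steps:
Z = -20 (Z = 3 - 1*23 = 3 - 23 = -20)
b(F) = 2*F*(-20 + F) (b(F) = (F + F)*(F - 20) = (2*F)*(-20 + F) = 2*F*(-20 + F))
V = 4865190 (V = (743 + 1180)*(552 + 2*(-23)*(-20 - 23)) = 1923*(552 + 2*(-23)*(-43)) = 1923*(552 + 1978) = 1923*2530 = 4865190)
(1542 + V/3038) + 7 = (1542 + 4865190/3038) + 7 = (1542 + 4865190*(1/3038)) + 7 = (1542 + 2432595/1519) + 7 = 4774893/1519 + 7 = 4785526/1519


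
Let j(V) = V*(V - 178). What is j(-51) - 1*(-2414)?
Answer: 14093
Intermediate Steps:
j(V) = V*(-178 + V)
j(-51) - 1*(-2414) = -51*(-178 - 51) - 1*(-2414) = -51*(-229) + 2414 = 11679 + 2414 = 14093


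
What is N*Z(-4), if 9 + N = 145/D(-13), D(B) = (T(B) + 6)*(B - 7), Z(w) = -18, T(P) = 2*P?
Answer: 6219/40 ≈ 155.48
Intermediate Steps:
D(B) = (-7 + B)*(6 + 2*B) (D(B) = (2*B + 6)*(B - 7) = (6 + 2*B)*(-7 + B) = (-7 + B)*(6 + 2*B))
N = -691/80 (N = -9 + 145/(-42 - 8*(-13) + 2*(-13)**2) = -9 + 145/(-42 + 104 + 2*169) = -9 + 145/(-42 + 104 + 338) = -9 + 145/400 = -9 + 145*(1/400) = -9 + 29/80 = -691/80 ≈ -8.6375)
N*Z(-4) = -691/80*(-18) = 6219/40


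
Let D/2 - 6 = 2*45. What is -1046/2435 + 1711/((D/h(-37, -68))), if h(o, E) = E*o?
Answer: 2620543057/116880 ≈ 22421.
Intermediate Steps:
D = 192 (D = 12 + 2*(2*45) = 12 + 2*90 = 12 + 180 = 192)
-1046/2435 + 1711/((D/h(-37, -68))) = -1046/2435 + 1711/((192/((-68*(-37))))) = -1046*1/2435 + 1711/((192/2516)) = -1046/2435 + 1711/((192*(1/2516))) = -1046/2435 + 1711/(48/629) = -1046/2435 + 1711*(629/48) = -1046/2435 + 1076219/48 = 2620543057/116880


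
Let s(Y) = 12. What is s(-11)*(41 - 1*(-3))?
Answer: 528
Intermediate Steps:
s(-11)*(41 - 1*(-3)) = 12*(41 - 1*(-3)) = 12*(41 + 3) = 12*44 = 528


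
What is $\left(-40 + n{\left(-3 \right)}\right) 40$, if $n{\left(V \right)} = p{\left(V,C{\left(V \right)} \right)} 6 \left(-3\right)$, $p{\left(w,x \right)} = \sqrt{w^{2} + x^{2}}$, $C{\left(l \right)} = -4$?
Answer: $-5200$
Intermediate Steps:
$n{\left(V \right)} = - 18 \sqrt{16 + V^{2}}$ ($n{\left(V \right)} = \sqrt{V^{2} + \left(-4\right)^{2}} \cdot 6 \left(-3\right) = \sqrt{V^{2} + 16} \cdot 6 \left(-3\right) = \sqrt{16 + V^{2}} \cdot 6 \left(-3\right) = 6 \sqrt{16 + V^{2}} \left(-3\right) = - 18 \sqrt{16 + V^{2}}$)
$\left(-40 + n{\left(-3 \right)}\right) 40 = \left(-40 - 18 \sqrt{16 + \left(-3\right)^{2}}\right) 40 = \left(-40 - 18 \sqrt{16 + 9}\right) 40 = \left(-40 - 18 \sqrt{25}\right) 40 = \left(-40 - 90\right) 40 = \left(-130\right) 40 = -5200$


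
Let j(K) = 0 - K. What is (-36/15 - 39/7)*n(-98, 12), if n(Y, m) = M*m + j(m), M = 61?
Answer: -40176/7 ≈ -5739.4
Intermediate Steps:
j(K) = -K
n(Y, m) = 60*m (n(Y, m) = 61*m - m = 60*m)
(-36/15 - 39/7)*n(-98, 12) = (-36/15 - 39/7)*(60*12) = (-36*1/15 - 39*⅐)*720 = (-12/5 - 39/7)*720 = -279/35*720 = -40176/7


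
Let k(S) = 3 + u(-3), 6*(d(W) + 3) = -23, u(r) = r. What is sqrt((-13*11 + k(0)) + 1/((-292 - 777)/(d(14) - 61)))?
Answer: I*sqrt(5880323130)/6414 ≈ 11.956*I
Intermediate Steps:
d(W) = -41/6 (d(W) = -3 + (1/6)*(-23) = -3 - 23/6 = -41/6)
k(S) = 0 (k(S) = 3 - 3 = 0)
sqrt((-13*11 + k(0)) + 1/((-292 - 777)/(d(14) - 61))) = sqrt((-13*11 + 0) + 1/((-292 - 777)/(-41/6 - 61))) = sqrt((-143 + 0) + 1/(-1069/(-407/6))) = sqrt(-143 + 1/(-1069*(-6/407))) = sqrt(-143 + 1/(6414/407)) = sqrt(-143 + 407/6414) = sqrt(-916795/6414) = I*sqrt(5880323130)/6414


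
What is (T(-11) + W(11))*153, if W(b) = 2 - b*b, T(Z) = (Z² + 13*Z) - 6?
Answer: -22491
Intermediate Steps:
T(Z) = -6 + Z² + 13*Z
W(b) = 2 - b²
(T(-11) + W(11))*153 = ((-6 + (-11)² + 13*(-11)) + (2 - 1*11²))*153 = ((-6 + 121 - 143) + (2 - 1*121))*153 = (-28 + (2 - 121))*153 = (-28 - 119)*153 = -147*153 = -22491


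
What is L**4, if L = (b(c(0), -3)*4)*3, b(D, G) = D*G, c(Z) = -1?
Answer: 1679616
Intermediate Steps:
L = 36 (L = (-1*(-3)*4)*3 = (3*4)*3 = 12*3 = 36)
L**4 = 36**4 = 1679616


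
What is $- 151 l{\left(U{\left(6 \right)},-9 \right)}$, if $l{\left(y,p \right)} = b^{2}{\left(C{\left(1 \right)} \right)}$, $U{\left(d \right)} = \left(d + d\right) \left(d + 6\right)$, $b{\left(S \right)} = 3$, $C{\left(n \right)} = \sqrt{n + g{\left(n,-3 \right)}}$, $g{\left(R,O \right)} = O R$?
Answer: $-1359$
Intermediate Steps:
$C{\left(n \right)} = \sqrt{2} \sqrt{- n}$ ($C{\left(n \right)} = \sqrt{n - 3 n} = \sqrt{- 2 n} = \sqrt{2} \sqrt{- n}$)
$U{\left(d \right)} = 2 d \left(6 + d\right)$
$l{\left(y,p \right)} = 9$ ($l{\left(y,p \right)} = 3^{2} = 9$)
$- 151 l{\left(U{\left(6 \right)},-9 \right)} = \left(-151\right) 9 = -1359$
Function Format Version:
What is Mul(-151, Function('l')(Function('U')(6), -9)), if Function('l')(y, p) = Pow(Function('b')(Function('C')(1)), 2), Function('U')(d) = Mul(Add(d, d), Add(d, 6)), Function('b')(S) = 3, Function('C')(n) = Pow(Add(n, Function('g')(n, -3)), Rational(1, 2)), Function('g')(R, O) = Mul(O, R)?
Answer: -1359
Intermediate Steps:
Function('C')(n) = Mul(Pow(2, Rational(1, 2)), Pow(Mul(-1, n), Rational(1, 2))) (Function('C')(n) = Pow(Add(n, Mul(-3, n)), Rational(1, 2)) = Pow(Mul(-2, n), Rational(1, 2)) = Mul(Pow(2, Rational(1, 2)), Pow(Mul(-1, n), Rational(1, 2))))
Function('U')(d) = Mul(2, d, Add(6, d)) (Function('U')(d) = Mul(Mul(2, d), Add(6, d)) = Mul(2, d, Add(6, d)))
Function('l')(y, p) = 9 (Function('l')(y, p) = Pow(3, 2) = 9)
Mul(-151, Function('l')(Function('U')(6), -9)) = Mul(-151, 9) = -1359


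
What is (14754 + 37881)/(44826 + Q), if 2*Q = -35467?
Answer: 21054/10837 ≈ 1.9428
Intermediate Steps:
Q = -35467/2 (Q = (1/2)*(-35467) = -35467/2 ≈ -17734.)
(14754 + 37881)/(44826 + Q) = (14754 + 37881)/(44826 - 35467/2) = 52635/(54185/2) = 52635*(2/54185) = 21054/10837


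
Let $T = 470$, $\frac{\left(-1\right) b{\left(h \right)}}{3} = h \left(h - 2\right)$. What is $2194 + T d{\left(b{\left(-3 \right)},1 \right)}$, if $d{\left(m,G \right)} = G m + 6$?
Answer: $-16136$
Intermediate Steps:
$b{\left(h \right)} = - 3 h \left(-2 + h\right)$ ($b{\left(h \right)} = - 3 h \left(h - 2\right) = - 3 h \left(-2 + h\right)$)
$d{\left(m,G \right)} = 6 + G m$
$2194 + T d{\left(b{\left(-3 \right)},1 \right)} = 2194 + 470 \left(6 + 1 \cdot 3 \left(-3\right) \left(2 - -3\right)\right) = 2194 + 470 \left(6 + 1 \cdot 3 \left(-3\right) \left(2 + 3\right)\right) = 2194 + 470 \left(6 + 1 \cdot 3 \left(-3\right) 5\right) = 2194 + 470 \left(6 + 1 \left(-45\right)\right) = 2194 + 470 \left(6 - 45\right) = 2194 + 470 \left(-39\right) = 2194 - 18330 = -16136$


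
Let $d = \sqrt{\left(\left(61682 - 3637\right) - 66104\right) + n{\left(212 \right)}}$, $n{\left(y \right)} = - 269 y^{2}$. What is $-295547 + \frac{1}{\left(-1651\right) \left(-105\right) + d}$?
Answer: $\frac{- 295547 \sqrt{12097995} + 51234550184 i}{\sqrt{12097995} - 173355 i} \approx -2.9555 \cdot 10^{5}$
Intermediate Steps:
$d = i \sqrt{12097995}$ ($d = \sqrt{\left(\left(61682 - 3637\right) - 66104\right) - 269 \cdot 212^{2}} = \sqrt{\left(58045 - 66104\right) - 12089936} = \sqrt{-8059 - 12089936} = \sqrt{-12097995} = i \sqrt{12097995} \approx 3478.2 i$)
$-295547 + \frac{1}{\left(-1651\right) \left(-105\right) + d} = -295547 + \frac{1}{\left(-1651\right) \left(-105\right) + i \sqrt{12097995}} = -295547 + \frac{1}{173355 + i \sqrt{12097995}}$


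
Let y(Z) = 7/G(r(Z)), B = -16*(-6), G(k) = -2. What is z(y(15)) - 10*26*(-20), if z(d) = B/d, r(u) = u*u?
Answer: 36208/7 ≈ 5172.6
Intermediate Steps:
r(u) = u**2
B = 96
y(Z) = -7/2 (y(Z) = 7/(-2) = 7*(-1/2) = -7/2)
z(d) = 96/d
z(y(15)) - 10*26*(-20) = 96/(-7/2) - 10*26*(-20) = 96*(-2/7) - 260*(-20) = -192/7 + 5200 = 36208/7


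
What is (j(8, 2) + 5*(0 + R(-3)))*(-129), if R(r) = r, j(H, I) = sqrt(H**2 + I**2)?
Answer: 1935 - 258*sqrt(17) ≈ 871.24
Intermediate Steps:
(j(8, 2) + 5*(0 + R(-3)))*(-129) = (sqrt(8**2 + 2**2) + 5*(0 - 3))*(-129) = (sqrt(64 + 4) + 5*(-3))*(-129) = (sqrt(68) - 15)*(-129) = (2*sqrt(17) - 15)*(-129) = (-15 + 2*sqrt(17))*(-129) = 1935 - 258*sqrt(17)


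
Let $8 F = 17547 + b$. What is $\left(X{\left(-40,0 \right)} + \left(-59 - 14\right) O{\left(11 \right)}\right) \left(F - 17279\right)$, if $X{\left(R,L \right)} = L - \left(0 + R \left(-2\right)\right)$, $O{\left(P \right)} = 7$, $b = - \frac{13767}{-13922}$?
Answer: $\frac{992976216573}{111376} \approx 8.9155 \cdot 10^{6}$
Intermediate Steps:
$b = \frac{13767}{13922}$ ($b = \left(-13767\right) \left(- \frac{1}{13922}\right) = \frac{13767}{13922} \approx 0.98887$)
$F = \frac{244303101}{111376}$ ($F = \frac{17547 + \frac{13767}{13922}}{8} = \frac{1}{8} \cdot \frac{244303101}{13922} = \frac{244303101}{111376} \approx 2193.5$)
$X{\left(R,L \right)} = L + 2 R$ ($X{\left(R,L \right)} = L - \left(0 - 2 R\right) = L - - 2 R = L + 2 R$)
$\left(X{\left(-40,0 \right)} + \left(-59 - 14\right) O{\left(11 \right)}\right) \left(F - 17279\right) = \left(\left(0 + 2 \left(-40\right)\right) + \left(-59 - 14\right) 7\right) \left(\frac{244303101}{111376} - 17279\right) = \left(\left(0 - 80\right) - 511\right) \left(- \frac{1680162803}{111376}\right) = \left(-80 - 511\right) \left(- \frac{1680162803}{111376}\right) = \left(-591\right) \left(- \frac{1680162803}{111376}\right) = \frac{992976216573}{111376}$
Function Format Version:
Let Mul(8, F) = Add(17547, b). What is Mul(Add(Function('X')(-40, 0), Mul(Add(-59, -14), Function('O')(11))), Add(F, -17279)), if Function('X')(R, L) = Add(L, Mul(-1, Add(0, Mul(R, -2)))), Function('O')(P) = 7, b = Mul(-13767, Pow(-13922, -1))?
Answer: Rational(992976216573, 111376) ≈ 8.9155e+6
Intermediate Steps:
b = Rational(13767, 13922) (b = Mul(-13767, Rational(-1, 13922)) = Rational(13767, 13922) ≈ 0.98887)
F = Rational(244303101, 111376) (F = Mul(Rational(1, 8), Add(17547, Rational(13767, 13922))) = Mul(Rational(1, 8), Rational(244303101, 13922)) = Rational(244303101, 111376) ≈ 2193.5)
Function('X')(R, L) = Add(L, Mul(2, R)) (Function('X')(R, L) = Add(L, Mul(-1, Add(0, Mul(-2, R)))) = Add(L, Mul(-1, Mul(-2, R))) = Add(L, Mul(2, R)))
Mul(Add(Function('X')(-40, 0), Mul(Add(-59, -14), Function('O')(11))), Add(F, -17279)) = Mul(Add(Add(0, Mul(2, -40)), Mul(Add(-59, -14), 7)), Add(Rational(244303101, 111376), -17279)) = Mul(Add(Add(0, -80), Mul(-73, 7)), Rational(-1680162803, 111376)) = Mul(Add(-80, -511), Rational(-1680162803, 111376)) = Mul(-591, Rational(-1680162803, 111376)) = Rational(992976216573, 111376)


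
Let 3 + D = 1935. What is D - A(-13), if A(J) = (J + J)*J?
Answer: 1594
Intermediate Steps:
A(J) = 2*J**2 (A(J) = (2*J)*J = 2*J**2)
D = 1932 (D = -3 + 1935 = 1932)
D - A(-13) = 1932 - 2*(-13)**2 = 1932 - 2*169 = 1932 - 1*338 = 1932 - 338 = 1594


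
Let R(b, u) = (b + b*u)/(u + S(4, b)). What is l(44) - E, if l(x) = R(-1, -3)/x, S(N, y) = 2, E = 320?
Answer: -7041/22 ≈ -320.05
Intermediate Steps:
R(b, u) = (b + b*u)/(2 + u) (R(b, u) = (b + b*u)/(u + 2) = (b + b*u)/(2 + u))
l(x) = -2/x (l(x) = (-(1 - 3)/(2 - 3))/x = (-1*(-2)/(-1))/x = (-1*(-1)*(-2))/x = -2/x)
l(44) - E = -2/44 - 1*320 = -2*1/44 - 320 = -1/22 - 320 = -7041/22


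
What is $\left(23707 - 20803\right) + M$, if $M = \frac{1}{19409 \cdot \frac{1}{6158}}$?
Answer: $\frac{56369894}{19409} \approx 2904.3$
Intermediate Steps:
$M = \frac{6158}{19409}$ ($M = \frac{1}{19409 \cdot \frac{1}{6158}} = \frac{1}{\frac{19409}{6158}} = \frac{6158}{19409} \approx 0.31728$)
$\left(23707 - 20803\right) + M = \left(23707 - 20803\right) + \frac{6158}{19409} = 2904 + \frac{6158}{19409} = \frac{56369894}{19409}$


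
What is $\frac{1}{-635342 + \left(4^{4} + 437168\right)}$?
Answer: $- \frac{1}{197918} \approx -5.0526 \cdot 10^{-6}$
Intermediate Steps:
$\frac{1}{-635342 + \left(4^{4} + 437168\right)} = \frac{1}{-635342 + \left(256 + 437168\right)} = \frac{1}{-635342 + 437424} = \frac{1}{-197918} = - \frac{1}{197918}$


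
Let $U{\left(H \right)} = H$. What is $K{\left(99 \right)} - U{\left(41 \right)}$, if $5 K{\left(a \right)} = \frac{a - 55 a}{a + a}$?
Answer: $- \frac{232}{5} \approx -46.4$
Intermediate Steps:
$K{\left(a \right)} = - \frac{27}{5}$ ($K{\left(a \right)} = \frac{\left(a - 55 a\right) \frac{1}{a + a}}{5} = \frac{- 54 a \frac{1}{2 a}}{5} = \frac{1}{5} \left(-27\right) = - \frac{27}{5}$)
$K{\left(99 \right)} - U{\left(41 \right)} = - \frac{27}{5} - 41 = - \frac{232}{5}$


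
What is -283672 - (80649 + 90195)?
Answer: -454516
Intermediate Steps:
-283672 - (80649 + 90195) = -283672 - 1*170844 = -283672 - 170844 = -454516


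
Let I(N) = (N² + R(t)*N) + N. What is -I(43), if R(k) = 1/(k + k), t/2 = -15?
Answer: -113477/60 ≈ -1891.3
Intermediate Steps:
t = -30 (t = 2*(-15) = -30)
R(k) = 1/(2*k)
I(N) = N² + 59*N/60 (I(N) = (N² + ((½)/(-30))*N) + N = (N² + ((½)*(-1/30))*N) + N = (N² - N/60) + N = N² + 59*N/60)
-I(43) = -43*(59 + 60*43)/60 = -43*(59 + 2580)/60 = -43*2639/60 = -1*113477/60 = -113477/60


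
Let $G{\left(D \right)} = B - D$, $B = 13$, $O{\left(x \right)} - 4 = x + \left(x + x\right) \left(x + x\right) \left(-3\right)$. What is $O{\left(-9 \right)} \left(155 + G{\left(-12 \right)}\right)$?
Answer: $-175860$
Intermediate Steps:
$O{\left(x \right)} = 4 + x - 12 x^{2}$ ($O{\left(x \right)} = 4 + \left(x + \left(x + x\right) \left(x + x\right) \left(-3\right)\right) = 4 + \left(x + 2 x 2 x \left(-3\right)\right) = 4 + \left(x + 4 x^{2} \left(-3\right)\right) = 4 - \left(- x + 12 x^{2}\right) = 4 + x - 12 x^{2}$)
$G{\left(D \right)} = 13 - D$
$O{\left(-9 \right)} \left(155 + G{\left(-12 \right)}\right) = \left(4 - 9 - 12 \left(-9\right)^{2}\right) \left(155 + \left(13 - -12\right)\right) = \left(4 - 9 - 972\right) \left(155 + \left(13 + 12\right)\right) = \left(4 - 9 - 972\right) \left(155 + 25\right) = \left(-977\right) 180 = -175860$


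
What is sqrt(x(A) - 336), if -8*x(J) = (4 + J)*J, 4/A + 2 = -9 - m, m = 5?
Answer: 3*I*sqrt(9554)/16 ≈ 18.327*I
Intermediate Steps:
A = -1/4 (A = 4/(-2 + (-9 - 1*5)) = 4/(-2 + (-9 - 5)) = 4/(-2 - 14) = 4/(-16) = 4*(-1/16) = -1/4 ≈ -0.25000)
x(J) = -J*(4 + J)/8 (x(J) = -(4 + J)*J/8 = -J*(4 + J)/8)
sqrt(x(A) - 336) = sqrt(-1/8*(-1/4)*(4 - 1/4) - 336) = sqrt(-1/8*(-1/4)*15/4 - 336) = sqrt(15/128 - 336) = sqrt(-42993/128) = 3*I*sqrt(9554)/16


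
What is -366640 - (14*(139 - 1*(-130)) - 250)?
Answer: -370156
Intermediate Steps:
-366640 - (14*(139 - 1*(-130)) - 250) = -366640 - (14*(139 + 130) - 250) = -366640 - (14*269 - 250) = -366640 - (3766 - 250) = -366640 - 1*3516 = -366640 - 3516 = -370156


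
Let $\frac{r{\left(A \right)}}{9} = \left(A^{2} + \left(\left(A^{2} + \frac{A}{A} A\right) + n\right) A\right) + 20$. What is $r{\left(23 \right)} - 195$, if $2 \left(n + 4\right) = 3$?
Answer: $\frac{236985}{2} \approx 1.1849 \cdot 10^{5}$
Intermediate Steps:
$n = - \frac{5}{2}$ ($n = -4 + \frac{1}{2} \cdot 3 = -4 + \frac{3}{2} = - \frac{5}{2} \approx -2.5$)
$r{\left(A \right)} = 180 + 9 A^{2} + 9 A \left(- \frac{5}{2} + A + A^{2}\right)$ ($r{\left(A \right)} = 9 \left(\left(A^{2} + \left(\left(A^{2} + \frac{A}{A} A\right) - \frac{5}{2}\right) A\right) + 20\right) = 9 \left(\left(A^{2} + \left(\left(A^{2} + 1 A\right) - \frac{5}{2}\right) A\right) + 20\right) = 9 \left(\left(A^{2} + \left(\left(A^{2} + A\right) - \frac{5}{2}\right) A\right) + 20\right) = 9 \left(\left(A^{2} + \left(\left(A + A^{2}\right) - \frac{5}{2}\right) A\right) + 20\right) = 9 \left(\left(A^{2} + \left(- \frac{5}{2} + A + A^{2}\right) A\right) + 20\right) = 9 \left(\left(A^{2} + A \left(- \frac{5}{2} + A + A^{2}\right)\right) + 20\right) = 9 \left(20 + A^{2} + A \left(- \frac{5}{2} + A + A^{2}\right)\right) = 180 + 9 A^{2} + 9 A \left(- \frac{5}{2} + A + A^{2}\right)$)
$r{\left(23 \right)} - 195 = \left(180 + 9 \cdot 23^{3} + 18 \cdot 23^{2} - \frac{1035}{2}\right) - 195 = \left(180 + 9 \cdot 12167 + 18 \cdot 529 - \frac{1035}{2}\right) - 195 = \left(180 + 109503 + 9522 - \frac{1035}{2}\right) - 195 = \frac{237375}{2} - 195 = \frac{236985}{2}$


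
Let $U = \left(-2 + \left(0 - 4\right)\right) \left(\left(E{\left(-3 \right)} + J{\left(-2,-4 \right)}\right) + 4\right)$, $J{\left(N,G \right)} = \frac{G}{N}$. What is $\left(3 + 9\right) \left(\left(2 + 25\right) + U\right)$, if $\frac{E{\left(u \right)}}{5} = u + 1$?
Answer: $612$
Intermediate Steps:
$E{\left(u \right)} = 5 + 5 u$ ($E{\left(u \right)} = 5 \left(u + 1\right) = 5 \left(1 + u\right) = 5 + 5 u$)
$U = 24$ ($U = \left(-2 + \left(0 - 4\right)\right) \left(\left(\left(5 + 5 \left(-3\right)\right) - \frac{4}{-2}\right) + 4\right) = \left(-2 - 4\right) \left(\left(\left(5 - 15\right) - -2\right) + 4\right) = - 6 \left(\left(-10 + 2\right) + 4\right) = - 6 \left(-8 + 4\right) = \left(-6\right) \left(-4\right) = 24$)
$\left(3 + 9\right) \left(\left(2 + 25\right) + U\right) = \left(3 + 9\right) \left(\left(2 + 25\right) + 24\right) = 12 \left(27 + 24\right) = 12 \cdot 51 = 612$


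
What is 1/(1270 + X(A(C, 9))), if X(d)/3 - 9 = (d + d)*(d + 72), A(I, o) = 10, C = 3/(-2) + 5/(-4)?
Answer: 1/6217 ≈ 0.00016085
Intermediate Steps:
C = -11/4 (C = 3*(-½) + 5*(-¼) = -3/2 - 5/4 = -11/4 ≈ -2.7500)
X(d) = 27 + 6*d*(72 + d) (X(d) = 27 + 3*((d + d)*(d + 72)) = 27 + 3*((2*d)*(72 + d)) = 27 + 3*(2*d*(72 + d)) = 27 + 6*d*(72 + d))
1/(1270 + X(A(C, 9))) = 1/(1270 + (27 + 6*10² + 432*10)) = 1/(1270 + (27 + 6*100 + 4320)) = 1/(1270 + (27 + 600 + 4320)) = 1/(1270 + 4947) = 1/6217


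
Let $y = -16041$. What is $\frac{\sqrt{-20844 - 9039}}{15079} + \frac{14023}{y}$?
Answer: $- \frac{14023}{16041} + \frac{i \sqrt{29883}}{15079} \approx -0.8742 + 0.011464 i$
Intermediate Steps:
$\frac{\sqrt{-20844 - 9039}}{15079} + \frac{14023}{y} = \frac{\sqrt{-20844 - 9039}}{15079} + \frac{14023}{-16041} = \sqrt{-29883} \cdot \frac{1}{15079} + 14023 \left(- \frac{1}{16041}\right) = i \sqrt{29883} \cdot \frac{1}{15079} - \frac{14023}{16041} = \frac{i \sqrt{29883}}{15079} - \frac{14023}{16041} = - \frac{14023}{16041} + \frac{i \sqrt{29883}}{15079}$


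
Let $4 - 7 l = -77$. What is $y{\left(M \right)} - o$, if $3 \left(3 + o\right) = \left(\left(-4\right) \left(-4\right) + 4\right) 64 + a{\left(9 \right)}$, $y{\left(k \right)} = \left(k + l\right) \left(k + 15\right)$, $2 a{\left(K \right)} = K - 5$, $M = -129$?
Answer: $\frac{272213}{21} \approx 12963.0$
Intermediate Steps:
$l = \frac{81}{7}$ ($l = \frac{4}{7} - -11 = \frac{4}{7} + 11 = \frac{81}{7} \approx 11.571$)
$a{\left(K \right)} = - \frac{5}{2} + \frac{K}{2}$ ($a{\left(K \right)} = \frac{K - 5}{2} = \frac{-5 + K}{2} = - \frac{5}{2} + \frac{K}{2}$)
$y{\left(k \right)} = \left(15 + k\right) \left(\frac{81}{7} + k\right)$ ($y{\left(k \right)} = \left(k + \frac{81}{7}\right) \left(k + 15\right) = \left(\frac{81}{7} + k\right) \left(15 + k\right) = \left(15 + k\right) \left(\frac{81}{7} + k\right)$)
$o = \frac{1273}{3}$ ($o = -3 + \frac{\left(\left(-4\right) \left(-4\right) + 4\right) 64 + \left(- \frac{5}{2} + \frac{1}{2} \cdot 9\right)}{3} = -3 + \frac{\left(16 + 4\right) 64 + \left(- \frac{5}{2} + \frac{9}{2}\right)}{3} = -3 + \frac{20 \cdot 64 + 2}{3} = -3 + \frac{1280 + 2}{3} = -3 + \frac{1}{3} \cdot 1282 = -3 + \frac{1282}{3} = \frac{1273}{3} \approx 424.33$)
$y{\left(M \right)} - o = \left(\frac{1215}{7} + \left(-129\right)^{2} + \frac{186}{7} \left(-129\right)\right) - \frac{1273}{3} = \left(\frac{1215}{7} + 16641 - \frac{23994}{7}\right) - \frac{1273}{3} = \frac{93708}{7} - \frac{1273}{3} = \frac{272213}{21}$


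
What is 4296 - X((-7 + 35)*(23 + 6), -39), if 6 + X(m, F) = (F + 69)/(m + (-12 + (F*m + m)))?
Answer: 64650471/15028 ≈ 4302.0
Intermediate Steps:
X(m, F) = -6 + (69 + F)/(-12 + 2*m + F*m) (X(m, F) = -6 + (F + 69)/(m + (-12 + (F*m + m))) = -6 + (69 + F)/(m + (-12 + (m + F*m))) = -6 + (69 + F)/(m + (-12 + m + F*m)) = -6 + (69 + F)/(-12 + 2*m + F*m))
4296 - X((-7 + 35)*(23 + 6), -39) = 4296 - (141 - 39 - 12*(-7 + 35)*(23 + 6) - 6*(-39)*(-7 + 35)*(23 + 6))/(-12 + 2*((-7 + 35)*(23 + 6)) - 39*(-7 + 35)*(23 + 6)) = 4296 - (141 - 39 - 336*29 - 6*(-39)*28*29)/(-12 + 2*(28*29) - 1092*29) = 4296 - (141 - 39 - 12*812 - 6*(-39)*812)/(-12 + 2*812 - 39*812) = 4296 - (141 - 39 - 9744 + 190008)/(-12 + 1624 - 31668) = 4296 - 180366/(-30056) = 4296 - (-1)*180366/30056 = 4296 - 1*(-90183/15028) = 4296 + 90183/15028 = 64650471/15028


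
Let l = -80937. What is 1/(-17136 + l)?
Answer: -1/98073 ≈ -1.0196e-5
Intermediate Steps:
1/(-17136 + l) = 1/(-17136 - 80937) = 1/(-98073) = -1/98073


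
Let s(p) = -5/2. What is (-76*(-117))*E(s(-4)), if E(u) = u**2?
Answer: 55575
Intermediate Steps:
s(p) = -5/2 (s(p) = -5*1/2 = -5/2)
(-76*(-117))*E(s(-4)) = (-76*(-117))*(-5/2)**2 = 8892*(25/4) = 55575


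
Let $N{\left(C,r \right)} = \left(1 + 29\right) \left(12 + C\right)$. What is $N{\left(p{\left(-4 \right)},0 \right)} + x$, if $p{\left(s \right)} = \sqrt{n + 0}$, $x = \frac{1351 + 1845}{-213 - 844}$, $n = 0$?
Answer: $\frac{377324}{1057} \approx 356.98$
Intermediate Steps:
$x = - \frac{3196}{1057}$ ($x = \frac{3196}{-1057} = 3196 \left(- \frac{1}{1057}\right) = - \frac{3196}{1057} \approx -3.0237$)
$p{\left(s \right)} = 0$ ($p{\left(s \right)} = \sqrt{0 + 0} = \sqrt{0} = 0$)
$N{\left(C,r \right)} = 360 + 30 C$ ($N{\left(C,r \right)} = 30 \left(12 + C\right) = 360 + 30 C$)
$N{\left(p{\left(-4 \right)},0 \right)} + x = \left(360 + 30 \cdot 0\right) - \frac{3196}{1057} = \left(360 + 0\right) - \frac{3196}{1057} = 360 - \frac{3196}{1057} = \frac{377324}{1057}$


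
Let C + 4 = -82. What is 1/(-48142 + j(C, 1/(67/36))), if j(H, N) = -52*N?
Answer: -67/3227386 ≈ -2.0760e-5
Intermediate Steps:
C = -86 (C = -4 - 82 = -86)
1/(-48142 + j(C, 1/(67/36))) = 1/(-48142 - 52/(67/36)) = 1/(-48142 - 52/(67*(1/36))) = 1/(-48142 - 52/67/36) = 1/(-48142 - 52*36/67) = 1/(-48142 - 1872/67) = 1/(-3227386/67) = -67/3227386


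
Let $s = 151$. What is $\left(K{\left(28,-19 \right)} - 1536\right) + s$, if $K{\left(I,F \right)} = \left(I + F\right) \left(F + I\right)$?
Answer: $-1304$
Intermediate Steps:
$K{\left(I,F \right)} = \left(F + I\right)^{2}$ ($K{\left(I,F \right)} = \left(F + I\right) \left(F + I\right) = \left(F + I\right)^{2}$)
$\left(K{\left(28,-19 \right)} - 1536\right) + s = \left(\left(-19 + 28\right)^{2} - 1536\right) + 151 = \left(9^{2} - 1536\right) + 151 = \left(81 - 1536\right) + 151 = -1455 + 151 = -1304$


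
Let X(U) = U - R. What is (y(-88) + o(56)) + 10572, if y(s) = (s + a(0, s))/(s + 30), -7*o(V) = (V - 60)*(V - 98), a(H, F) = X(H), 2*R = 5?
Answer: 1223749/116 ≈ 10550.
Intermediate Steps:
R = 5/2 (R = (1/2)*5 = 5/2 ≈ 2.5000)
X(U) = -5/2 + U (X(U) = U - 1*5/2 = U - 5/2 = -5/2 + U)
a(H, F) = -5/2 + H
o(V) = -(-98 + V)*(-60 + V)/7 (o(V) = -(V - 60)*(V - 98)/7 = -(-60 + V)*(-98 + V)/7 = -(-98 + V)*(-60 + V)/7)
y(s) = (-5/2 + s)/(30 + s) (y(s) = (s + (-5/2 + 0))/(s + 30) = (s - 5/2)/(30 + s) = (-5/2 + s)/(30 + s))
(y(-88) + o(56)) + 10572 = ((-5/2 - 88)/(30 - 88) + (-840 - 1/7*56**2 + (158/7)*56)) + 10572 = (-181/2/(-58) + (-840 - 1/7*3136 + 1264)) + 10572 = (-1/58*(-181/2) + (-840 - 448 + 1264)) + 10572 = (181/116 - 24) + 10572 = -2603/116 + 10572 = 1223749/116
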